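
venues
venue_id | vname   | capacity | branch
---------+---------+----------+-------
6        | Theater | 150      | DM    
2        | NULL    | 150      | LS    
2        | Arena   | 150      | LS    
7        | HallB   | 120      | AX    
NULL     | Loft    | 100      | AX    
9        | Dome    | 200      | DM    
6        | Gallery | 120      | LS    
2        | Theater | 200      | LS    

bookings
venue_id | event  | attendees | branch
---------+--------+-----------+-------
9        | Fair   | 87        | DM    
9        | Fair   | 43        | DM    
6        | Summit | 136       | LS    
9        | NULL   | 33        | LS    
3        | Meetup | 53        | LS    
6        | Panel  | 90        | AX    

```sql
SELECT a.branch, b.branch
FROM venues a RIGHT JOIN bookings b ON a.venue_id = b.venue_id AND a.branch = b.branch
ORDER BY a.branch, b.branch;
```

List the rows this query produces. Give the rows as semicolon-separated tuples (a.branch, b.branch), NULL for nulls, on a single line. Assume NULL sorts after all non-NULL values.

(DM, DM); (DM, DM); (LS, LS); (NULL, AX); (NULL, LS); (NULL, LS)

RIGHT JOIN keeps every row from `bookings`; unmatched rows get NULL for `venues`'s columns.
Matching on a.venue_id = b.venue_id AND a.branch = b.branch. A NULL in a compared column never satisfies the condition.
- a row (venue_id=6, branch=DM): no match.
- a row (venue_id=2, branch=LS): no match.
- a row (venue_id=2, branch=LS): no match.
- a row (venue_id=7, branch=AX): no match.
- a row (venue_id=NULL, branch=AX): no match.
- a row (venue_id=9, branch=DM): matches 2 b row(s) → 2 output row(s).
- a row (venue_id=6, branch=LS): matches 1 b row(s) → 1 output row(s).
- a row (venue_id=2, branch=LS): no match.
- 3 row(s) from b found no a partner → padded with NULL.
After projecting and ordering:
a.branch | b.branch
DM | DM
DM | DM
LS | LS
NULL | AX
NULL | LS
NULL | LS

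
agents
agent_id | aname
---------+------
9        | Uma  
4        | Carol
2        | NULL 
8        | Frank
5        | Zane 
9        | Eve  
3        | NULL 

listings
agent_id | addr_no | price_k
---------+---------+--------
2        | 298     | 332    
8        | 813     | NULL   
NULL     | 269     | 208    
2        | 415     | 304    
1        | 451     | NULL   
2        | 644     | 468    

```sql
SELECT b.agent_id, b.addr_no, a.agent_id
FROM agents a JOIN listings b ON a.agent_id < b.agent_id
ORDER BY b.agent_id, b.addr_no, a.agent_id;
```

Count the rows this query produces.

4

INNER JOIN keeps only pairs where the ON condition holds.
Matching on a.agent_id < b.agent_id. A NULL in a compared column never satisfies the condition.
Matched pairs: 4.
Total: 4 rows.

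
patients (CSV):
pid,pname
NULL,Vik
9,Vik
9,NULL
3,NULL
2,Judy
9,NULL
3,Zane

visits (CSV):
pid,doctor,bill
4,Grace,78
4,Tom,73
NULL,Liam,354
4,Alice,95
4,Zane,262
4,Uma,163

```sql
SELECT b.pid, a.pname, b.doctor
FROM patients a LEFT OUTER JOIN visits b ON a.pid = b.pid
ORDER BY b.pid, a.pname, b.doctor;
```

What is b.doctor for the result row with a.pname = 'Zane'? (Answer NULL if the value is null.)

NULL

LEFT JOIN keeps every row from `patients`; unmatched rows get NULL for `visits`'s columns.
Matching on a.pid = b.pid. A NULL in a compared column never satisfies the condition.
- a[0] pid=NULL → no match; kept with NULLs on the b side.
- a[1] pid=9 → no match; kept with NULLs on the b side.
- a[2] pid=9 → no match; kept with NULLs on the b side.
- a[3] pid=3 → no match; kept with NULLs on the b side.
- a[4] pid=2 → no match; kept with NULLs on the b side.
- a[5] pid=9 → no match; kept with NULLs on the b side.
- a[6] pid=3 → no match; kept with NULLs on the b side.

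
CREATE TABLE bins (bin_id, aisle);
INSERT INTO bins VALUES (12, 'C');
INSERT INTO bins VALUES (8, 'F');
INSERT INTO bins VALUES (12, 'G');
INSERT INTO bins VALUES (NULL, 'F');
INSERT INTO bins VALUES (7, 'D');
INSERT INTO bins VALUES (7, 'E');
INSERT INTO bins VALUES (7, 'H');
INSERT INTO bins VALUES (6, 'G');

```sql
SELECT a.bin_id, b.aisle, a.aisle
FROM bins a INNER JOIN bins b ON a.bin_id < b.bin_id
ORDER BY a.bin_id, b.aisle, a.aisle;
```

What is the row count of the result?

17

INNER JOIN keeps only pairs where the ON condition holds.
Matching on a.bin_id < b.bin_id. A NULL in a compared column never satisfies the condition.
- a row (bin_id=12): no match → dropped.
- a row (bin_id=8): matches 2 b row(s) → 2 output row(s).
- a row (bin_id=12): no match → dropped.
- a row (bin_id=NULL): no match → dropped.
- a row (bin_id=7): matches 3 b row(s) → 3 output row(s).
- a row (bin_id=7): matches 3 b row(s) → 3 output row(s).
- a row (bin_id=7): matches 3 b row(s) → 3 output row(s).
- a row (bin_id=6): matches 6 b row(s) → 6 output row(s).
Total: 17 rows.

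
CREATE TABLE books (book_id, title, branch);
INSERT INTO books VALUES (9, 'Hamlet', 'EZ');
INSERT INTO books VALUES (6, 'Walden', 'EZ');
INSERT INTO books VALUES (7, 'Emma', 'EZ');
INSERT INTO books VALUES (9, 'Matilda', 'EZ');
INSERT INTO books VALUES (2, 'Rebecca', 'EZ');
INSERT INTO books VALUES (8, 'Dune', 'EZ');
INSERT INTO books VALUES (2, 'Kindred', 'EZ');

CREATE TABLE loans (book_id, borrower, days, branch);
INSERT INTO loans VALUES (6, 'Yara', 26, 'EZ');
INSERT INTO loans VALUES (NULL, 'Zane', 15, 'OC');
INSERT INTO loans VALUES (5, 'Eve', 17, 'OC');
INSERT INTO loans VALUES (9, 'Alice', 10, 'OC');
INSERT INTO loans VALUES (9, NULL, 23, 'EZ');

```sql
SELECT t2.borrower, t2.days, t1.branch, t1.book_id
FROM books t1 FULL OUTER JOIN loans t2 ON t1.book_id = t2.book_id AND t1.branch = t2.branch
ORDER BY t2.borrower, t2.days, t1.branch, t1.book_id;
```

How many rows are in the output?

10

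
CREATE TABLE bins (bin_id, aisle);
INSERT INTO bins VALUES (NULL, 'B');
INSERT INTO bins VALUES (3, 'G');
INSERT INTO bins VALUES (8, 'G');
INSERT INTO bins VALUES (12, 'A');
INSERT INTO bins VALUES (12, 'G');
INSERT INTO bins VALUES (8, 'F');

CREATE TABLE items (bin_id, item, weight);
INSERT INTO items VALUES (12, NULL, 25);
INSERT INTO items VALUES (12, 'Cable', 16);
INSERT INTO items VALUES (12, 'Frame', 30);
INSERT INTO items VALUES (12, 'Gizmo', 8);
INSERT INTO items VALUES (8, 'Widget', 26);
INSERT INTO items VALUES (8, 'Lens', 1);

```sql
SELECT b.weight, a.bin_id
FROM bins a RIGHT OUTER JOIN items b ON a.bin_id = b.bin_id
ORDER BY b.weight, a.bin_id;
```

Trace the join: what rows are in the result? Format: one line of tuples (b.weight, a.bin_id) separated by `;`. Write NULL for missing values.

(1, 8); (1, 8); (8, 12); (8, 12); (16, 12); (16, 12); (25, 12); (25, 12); (26, 8); (26, 8); (30, 12); (30, 12)

RIGHT JOIN keeps every row from `items`; unmatched rows get NULL for `bins`'s columns.
Matching on a.bin_id = b.bin_id. A NULL in a compared column never satisfies the condition.
- a (bin_id=NULL) has no partner in b.
- a (bin_id=3) has no partner in b.
- a (bin_id=8) pairs with 2 row(s) of b.
- a (bin_id=12) pairs with 4 row(s) of b.
- a (bin_id=12) pairs with 4 row(s) of b.
- a (bin_id=8) pairs with 2 row(s) of b.
- every b row matched at least one a row.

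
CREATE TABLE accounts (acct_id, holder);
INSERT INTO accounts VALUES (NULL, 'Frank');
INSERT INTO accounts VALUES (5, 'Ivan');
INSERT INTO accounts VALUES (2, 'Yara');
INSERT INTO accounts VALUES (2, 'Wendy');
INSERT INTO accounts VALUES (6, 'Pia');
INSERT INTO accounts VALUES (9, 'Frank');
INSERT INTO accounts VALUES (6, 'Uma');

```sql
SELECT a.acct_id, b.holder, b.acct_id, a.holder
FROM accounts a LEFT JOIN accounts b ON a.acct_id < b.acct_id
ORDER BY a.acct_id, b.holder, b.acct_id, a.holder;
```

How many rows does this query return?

15

LEFT JOIN keeps every row from `accounts a`; unmatched rows get NULL for `accounts b`'s columns.
Matching on a.acct_id < b.acct_id. A NULL in a compared column never satisfies the condition.
- a row (acct_id=NULL): no match → kept, b columns NULL.
- a row (acct_id=5): matches 3 b row(s) → 3 output row(s).
- a row (acct_id=2): matches 4 b row(s) → 4 output row(s).
- a row (acct_id=2): matches 4 b row(s) → 4 output row(s).
- a row (acct_id=6): matches 1 b row(s) → 1 output row(s).
- a row (acct_id=9): no match → kept, b columns NULL.
- a row (acct_id=6): matches 1 b row(s) → 1 output row(s).
Total: 13 matched + 2 padded = 15 rows.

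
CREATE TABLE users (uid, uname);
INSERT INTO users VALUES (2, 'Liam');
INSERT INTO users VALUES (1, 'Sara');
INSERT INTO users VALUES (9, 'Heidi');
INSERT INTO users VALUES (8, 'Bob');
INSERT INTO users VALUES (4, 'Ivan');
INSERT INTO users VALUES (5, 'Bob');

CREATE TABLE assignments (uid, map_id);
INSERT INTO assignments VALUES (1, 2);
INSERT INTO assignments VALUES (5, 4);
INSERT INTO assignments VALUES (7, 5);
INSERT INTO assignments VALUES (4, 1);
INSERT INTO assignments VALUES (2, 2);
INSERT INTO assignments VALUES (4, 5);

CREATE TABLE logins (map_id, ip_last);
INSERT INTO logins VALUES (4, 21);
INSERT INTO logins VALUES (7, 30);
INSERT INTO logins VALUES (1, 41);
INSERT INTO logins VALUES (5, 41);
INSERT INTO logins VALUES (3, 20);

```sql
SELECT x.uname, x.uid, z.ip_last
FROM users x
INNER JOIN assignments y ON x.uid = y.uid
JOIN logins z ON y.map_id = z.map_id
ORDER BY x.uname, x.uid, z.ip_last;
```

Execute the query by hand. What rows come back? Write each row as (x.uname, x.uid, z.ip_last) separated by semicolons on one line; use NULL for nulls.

Joins associate left-to-right: users INNER JOIN assignments on uid gives 5 intermediate row(s).
Then INNER JOIN `logins z` on map_id: keep only rows whose y.map_id appears in z.

(Bob, 5, 21); (Ivan, 4, 41); (Ivan, 4, 41)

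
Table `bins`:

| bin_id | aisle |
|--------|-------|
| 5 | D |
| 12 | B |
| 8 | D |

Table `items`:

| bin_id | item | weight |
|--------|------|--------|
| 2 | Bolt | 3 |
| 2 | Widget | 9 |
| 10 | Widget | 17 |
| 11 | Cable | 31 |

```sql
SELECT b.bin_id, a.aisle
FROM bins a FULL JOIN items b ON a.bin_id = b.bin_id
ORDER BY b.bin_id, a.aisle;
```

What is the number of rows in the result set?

7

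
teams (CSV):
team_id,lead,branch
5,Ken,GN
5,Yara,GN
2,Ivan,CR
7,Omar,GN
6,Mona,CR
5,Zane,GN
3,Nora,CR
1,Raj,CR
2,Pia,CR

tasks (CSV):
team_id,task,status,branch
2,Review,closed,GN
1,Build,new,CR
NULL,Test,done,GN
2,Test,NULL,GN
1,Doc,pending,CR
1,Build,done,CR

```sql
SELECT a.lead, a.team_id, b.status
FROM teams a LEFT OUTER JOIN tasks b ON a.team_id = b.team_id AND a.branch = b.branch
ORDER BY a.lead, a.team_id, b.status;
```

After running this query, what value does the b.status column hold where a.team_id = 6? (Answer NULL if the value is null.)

NULL

LEFT JOIN keeps every row from `teams`; unmatched rows get NULL for `tasks`'s columns.
Matching on a.team_id = b.team_id AND a.branch = b.branch. A NULL in a compared column never satisfies the condition.
- a[0] team_id=5, branch=GN → no match; kept with NULLs on the b side.
- a[1] team_id=5, branch=GN → no match; kept with NULLs on the b side.
- a[2] team_id=2, branch=CR → no match; kept with NULLs on the b side.
- a[3] team_id=7, branch=GN → no match; kept with NULLs on the b side.
- a[4] team_id=6, branch=CR → no match; kept with NULLs on the b side.
- a[5] team_id=5, branch=GN → no match; kept with NULLs on the b side.
- a[6] team_id=3, branch=CR → no match; kept with NULLs on the b side.
- a[7] team_id=1, branch=CR → 3 match(es) in b → 3 row(s).
- a[8] team_id=2, branch=CR → no match; kept with NULLs on the b side.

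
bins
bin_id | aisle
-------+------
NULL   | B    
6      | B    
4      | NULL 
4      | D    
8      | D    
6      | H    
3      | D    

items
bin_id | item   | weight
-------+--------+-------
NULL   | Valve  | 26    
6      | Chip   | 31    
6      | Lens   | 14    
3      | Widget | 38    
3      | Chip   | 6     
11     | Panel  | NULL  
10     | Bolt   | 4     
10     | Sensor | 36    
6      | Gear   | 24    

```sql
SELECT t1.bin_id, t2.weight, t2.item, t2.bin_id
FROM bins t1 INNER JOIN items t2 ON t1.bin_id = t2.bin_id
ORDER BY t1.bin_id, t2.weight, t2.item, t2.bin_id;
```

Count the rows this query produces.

INNER JOIN keeps only pairs where the ON condition holds.
Matching on t1.bin_id = t2.bin_id. A NULL in a compared column never satisfies the condition.
- t1 row (bin_id=NULL): no match → dropped.
- t1 row (bin_id=6): matches 3 t2 row(s) → 3 output row(s).
- t1 row (bin_id=4): no match → dropped.
- t1 row (bin_id=4): no match → dropped.
- t1 row (bin_id=8): no match → dropped.
- t1 row (bin_id=6): matches 3 t2 row(s) → 3 output row(s).
- t1 row (bin_id=3): matches 2 t2 row(s) → 2 output row(s).
Total: 8 rows.

8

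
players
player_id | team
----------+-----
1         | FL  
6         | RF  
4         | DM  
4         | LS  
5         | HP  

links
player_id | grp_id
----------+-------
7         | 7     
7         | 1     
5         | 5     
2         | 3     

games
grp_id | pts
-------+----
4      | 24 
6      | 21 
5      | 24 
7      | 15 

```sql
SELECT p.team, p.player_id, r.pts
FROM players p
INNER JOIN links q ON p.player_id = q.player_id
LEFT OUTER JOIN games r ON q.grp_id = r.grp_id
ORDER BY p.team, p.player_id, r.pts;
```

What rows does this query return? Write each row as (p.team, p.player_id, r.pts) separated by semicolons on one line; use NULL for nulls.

(HP, 5, 24)

Joins associate left-to-right: players INNER JOIN links on player_id gives 1 intermediate row(s).
Then LEFT JOIN `games r` on grp_id: each of those 1 rows is kept; rows whose q.grp_id has no match in r get NULL for r's columns.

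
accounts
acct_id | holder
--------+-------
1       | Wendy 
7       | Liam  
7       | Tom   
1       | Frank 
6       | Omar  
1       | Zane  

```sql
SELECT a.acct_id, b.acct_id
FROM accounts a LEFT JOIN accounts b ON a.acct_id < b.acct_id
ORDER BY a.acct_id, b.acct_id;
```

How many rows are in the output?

13

LEFT JOIN keeps every row from `accounts a`; unmatched rows get NULL for `accounts b`'s columns.
Matching on a.acct_id < b.acct_id.
- a (acct_id=1) pairs with 3 row(s) of b.
- a (acct_id=7) has no partner → padded with NULL.
- a (acct_id=7) has no partner → padded with NULL.
- a (acct_id=1) pairs with 3 row(s) of b.
- a (acct_id=6) pairs with 2 row(s) of b.
- a (acct_id=1) pairs with 3 row(s) of b.
Total: 11 matched + 2 padded = 13 rows.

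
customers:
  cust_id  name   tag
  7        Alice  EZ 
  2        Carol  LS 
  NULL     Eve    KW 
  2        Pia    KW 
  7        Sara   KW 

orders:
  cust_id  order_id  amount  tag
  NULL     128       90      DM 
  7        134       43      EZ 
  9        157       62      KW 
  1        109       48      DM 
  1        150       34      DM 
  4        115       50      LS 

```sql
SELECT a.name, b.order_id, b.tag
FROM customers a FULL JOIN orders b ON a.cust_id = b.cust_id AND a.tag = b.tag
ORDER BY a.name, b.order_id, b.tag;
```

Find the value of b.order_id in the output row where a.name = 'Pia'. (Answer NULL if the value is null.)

NULL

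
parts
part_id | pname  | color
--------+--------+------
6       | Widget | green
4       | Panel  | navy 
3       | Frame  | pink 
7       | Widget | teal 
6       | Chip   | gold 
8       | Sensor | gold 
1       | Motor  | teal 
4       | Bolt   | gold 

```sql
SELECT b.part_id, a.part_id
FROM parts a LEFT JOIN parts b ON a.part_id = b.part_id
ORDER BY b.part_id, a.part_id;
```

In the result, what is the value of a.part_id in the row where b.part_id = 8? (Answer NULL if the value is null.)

8

LEFT JOIN keeps every row from `parts a`; unmatched rows get NULL for `parts b`'s columns.
Matching on a.part_id = b.part_id.
- a[0] part_id=6 → 2 match(es) in b → 2 row(s).
- a[1] part_id=4 → 2 match(es) in b → 2 row(s).
- a[2] part_id=3 → 1 match(es) in b → 1 row(s).
- a[3] part_id=7 → 1 match(es) in b → 1 row(s).
- a[4] part_id=6 → 2 match(es) in b → 2 row(s).
- a[5] part_id=8 → 1 match(es) in b → 1 row(s).
- a[6] part_id=1 → 1 match(es) in b → 1 row(s).
- a[7] part_id=4 → 2 match(es) in b → 2 row(s).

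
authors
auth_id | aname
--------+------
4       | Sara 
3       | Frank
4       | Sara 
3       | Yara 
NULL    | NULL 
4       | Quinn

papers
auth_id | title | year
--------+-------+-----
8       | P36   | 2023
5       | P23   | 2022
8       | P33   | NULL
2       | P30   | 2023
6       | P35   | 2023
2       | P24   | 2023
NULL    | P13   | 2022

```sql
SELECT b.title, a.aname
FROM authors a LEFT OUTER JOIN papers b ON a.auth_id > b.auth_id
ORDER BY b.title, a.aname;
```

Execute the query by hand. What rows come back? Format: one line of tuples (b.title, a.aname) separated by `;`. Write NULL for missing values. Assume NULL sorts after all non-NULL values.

(P24, Frank); (P24, Quinn); (P24, Sara); (P24, Sara); (P24, Yara); (P30, Frank); (P30, Quinn); (P30, Sara); (P30, Sara); (P30, Yara); (NULL, NULL)

LEFT JOIN keeps every row from `authors`; unmatched rows get NULL for `papers`'s columns.
Matching on a.auth_id > b.auth_id. A NULL in a compared column never satisfies the condition.
- a row (auth_id=4): matches 2 b row(s) → 2 output row(s).
- a row (auth_id=3): matches 2 b row(s) → 2 output row(s).
- a row (auth_id=4): matches 2 b row(s) → 2 output row(s).
- a row (auth_id=3): matches 2 b row(s) → 2 output row(s).
- a row (auth_id=NULL): no match → kept, b columns NULL.
- a row (auth_id=4): matches 2 b row(s) → 2 output row(s).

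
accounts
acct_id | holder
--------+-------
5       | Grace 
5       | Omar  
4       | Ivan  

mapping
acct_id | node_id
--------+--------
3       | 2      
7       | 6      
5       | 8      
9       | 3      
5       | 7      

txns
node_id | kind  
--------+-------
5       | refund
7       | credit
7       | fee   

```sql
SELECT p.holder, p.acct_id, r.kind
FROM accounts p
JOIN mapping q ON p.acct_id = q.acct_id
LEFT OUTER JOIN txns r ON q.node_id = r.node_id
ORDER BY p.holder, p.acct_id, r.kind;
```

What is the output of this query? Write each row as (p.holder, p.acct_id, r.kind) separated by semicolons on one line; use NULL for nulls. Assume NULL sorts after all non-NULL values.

(Grace, 5, credit); (Grace, 5, fee); (Grace, 5, NULL); (Omar, 5, credit); (Omar, 5, fee); (Omar, 5, NULL)

Evaluate left to right. First `accounts p INNER JOIN mapping q` on acct_id: 4 row(s).
Then LEFT JOIN `txns r` on node_id: each of those 4 rows is kept; rows whose q.node_id has no match in r get NULL for r's columns.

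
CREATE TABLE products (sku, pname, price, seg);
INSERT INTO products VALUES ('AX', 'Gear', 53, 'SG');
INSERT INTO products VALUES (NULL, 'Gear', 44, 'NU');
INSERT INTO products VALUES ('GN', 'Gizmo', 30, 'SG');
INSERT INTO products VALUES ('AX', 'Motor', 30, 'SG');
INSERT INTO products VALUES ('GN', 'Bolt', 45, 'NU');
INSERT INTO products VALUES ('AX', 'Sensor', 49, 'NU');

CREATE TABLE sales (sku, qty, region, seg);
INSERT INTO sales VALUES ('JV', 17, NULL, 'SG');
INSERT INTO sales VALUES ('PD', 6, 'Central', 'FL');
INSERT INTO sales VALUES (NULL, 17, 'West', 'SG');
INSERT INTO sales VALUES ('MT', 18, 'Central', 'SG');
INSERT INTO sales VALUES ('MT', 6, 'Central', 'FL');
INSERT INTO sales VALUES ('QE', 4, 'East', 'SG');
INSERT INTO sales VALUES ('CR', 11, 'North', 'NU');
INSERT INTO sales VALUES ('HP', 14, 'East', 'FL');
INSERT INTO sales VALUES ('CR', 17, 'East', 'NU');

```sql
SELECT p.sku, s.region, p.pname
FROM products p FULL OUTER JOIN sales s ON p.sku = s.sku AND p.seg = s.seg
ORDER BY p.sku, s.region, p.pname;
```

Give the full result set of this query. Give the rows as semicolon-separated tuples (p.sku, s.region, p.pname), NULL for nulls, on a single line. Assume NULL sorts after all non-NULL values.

(AX, NULL, Gear); (AX, NULL, Motor); (AX, NULL, Sensor); (GN, NULL, Bolt); (GN, NULL, Gizmo); (NULL, Central, NULL); (NULL, Central, NULL); (NULL, Central, NULL); (NULL, East, NULL); (NULL, East, NULL); (NULL, East, NULL); (NULL, North, NULL); (NULL, West, NULL); (NULL, NULL, Gear); (NULL, NULL, NULL)

FULL OUTER JOIN keeps every row from both sides; unmatched rows get NULL for the other side's columns.
Matching on p.sku = s.sku AND p.seg = s.seg. A NULL in a compared column never satisfies the condition.
- p row (sku=AX, seg=SG): no match → kept, s columns NULL.
- p row (sku=NULL, seg=NU): no match → kept, s columns NULL.
- p row (sku=GN, seg=SG): no match → kept, s columns NULL.
- p row (sku=AX, seg=SG): no match → kept, s columns NULL.
- p row (sku=GN, seg=NU): no match → kept, s columns NULL.
- p row (sku=AX, seg=NU): no match → kept, s columns NULL.
- 9 row(s) from s found no p partner → padded with NULL.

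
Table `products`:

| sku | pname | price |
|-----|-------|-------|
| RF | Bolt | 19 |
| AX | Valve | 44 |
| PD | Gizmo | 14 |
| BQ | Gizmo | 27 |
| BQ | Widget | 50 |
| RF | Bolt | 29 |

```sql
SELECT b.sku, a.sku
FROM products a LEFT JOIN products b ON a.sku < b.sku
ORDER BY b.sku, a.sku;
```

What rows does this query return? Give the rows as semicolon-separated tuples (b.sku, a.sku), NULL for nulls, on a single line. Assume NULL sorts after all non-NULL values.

LEFT JOIN keeps every row from `products a`; unmatched rows get NULL for `products b`'s columns.
Matching on a.sku < b.sku.
- a[0] sku=RF → no match; kept with NULLs on the b side.
- a[1] sku=AX → 5 match(es) in b → 5 row(s).
- a[2] sku=PD → 2 match(es) in b → 2 row(s).
- a[3] sku=BQ → 3 match(es) in b → 3 row(s).
- a[4] sku=BQ → 3 match(es) in b → 3 row(s).
- a[5] sku=RF → no match; kept with NULLs on the b side.

(BQ, AX); (BQ, AX); (PD, AX); (PD, BQ); (PD, BQ); (RF, AX); (RF, AX); (RF, BQ); (RF, BQ); (RF, BQ); (RF, BQ); (RF, PD); (RF, PD); (NULL, RF); (NULL, RF)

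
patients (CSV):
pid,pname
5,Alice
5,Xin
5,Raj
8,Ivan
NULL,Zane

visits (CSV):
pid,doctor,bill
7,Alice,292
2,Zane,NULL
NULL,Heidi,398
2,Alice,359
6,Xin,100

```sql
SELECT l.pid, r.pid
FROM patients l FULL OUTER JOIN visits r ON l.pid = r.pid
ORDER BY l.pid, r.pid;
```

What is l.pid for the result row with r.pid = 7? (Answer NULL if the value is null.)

NULL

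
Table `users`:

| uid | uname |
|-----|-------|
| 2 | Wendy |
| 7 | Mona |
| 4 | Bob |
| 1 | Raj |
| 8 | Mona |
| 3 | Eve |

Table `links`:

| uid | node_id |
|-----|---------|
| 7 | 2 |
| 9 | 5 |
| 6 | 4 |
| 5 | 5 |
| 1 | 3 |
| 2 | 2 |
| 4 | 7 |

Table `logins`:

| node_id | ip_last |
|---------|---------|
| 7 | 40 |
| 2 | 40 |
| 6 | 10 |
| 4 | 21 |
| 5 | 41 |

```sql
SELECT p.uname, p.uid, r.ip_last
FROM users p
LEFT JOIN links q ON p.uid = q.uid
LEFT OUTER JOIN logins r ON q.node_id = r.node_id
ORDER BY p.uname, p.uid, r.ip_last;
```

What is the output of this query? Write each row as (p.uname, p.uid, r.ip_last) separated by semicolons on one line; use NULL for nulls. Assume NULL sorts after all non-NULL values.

Joins associate left-to-right: users LEFT JOIN links on uid gives 6 intermediate row(s).
Then LEFT JOIN `logins r` on node_id: each of those 6 rows is kept; rows whose q.node_id has no match in r get NULL for r's columns.

(Bob, 4, 40); (Eve, 3, NULL); (Mona, 7, 40); (Mona, 8, NULL); (Raj, 1, NULL); (Wendy, 2, 40)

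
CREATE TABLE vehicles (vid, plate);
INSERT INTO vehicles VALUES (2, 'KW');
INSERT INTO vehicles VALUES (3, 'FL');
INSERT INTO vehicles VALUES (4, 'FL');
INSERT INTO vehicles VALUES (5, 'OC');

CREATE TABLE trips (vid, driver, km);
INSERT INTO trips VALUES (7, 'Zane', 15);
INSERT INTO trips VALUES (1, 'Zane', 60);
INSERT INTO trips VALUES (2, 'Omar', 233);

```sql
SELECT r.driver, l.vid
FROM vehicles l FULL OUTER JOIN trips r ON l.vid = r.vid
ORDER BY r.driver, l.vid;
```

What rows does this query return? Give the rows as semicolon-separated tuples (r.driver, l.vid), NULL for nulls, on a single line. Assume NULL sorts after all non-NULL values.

(Omar, 2); (Zane, NULL); (Zane, NULL); (NULL, 3); (NULL, 4); (NULL, 5)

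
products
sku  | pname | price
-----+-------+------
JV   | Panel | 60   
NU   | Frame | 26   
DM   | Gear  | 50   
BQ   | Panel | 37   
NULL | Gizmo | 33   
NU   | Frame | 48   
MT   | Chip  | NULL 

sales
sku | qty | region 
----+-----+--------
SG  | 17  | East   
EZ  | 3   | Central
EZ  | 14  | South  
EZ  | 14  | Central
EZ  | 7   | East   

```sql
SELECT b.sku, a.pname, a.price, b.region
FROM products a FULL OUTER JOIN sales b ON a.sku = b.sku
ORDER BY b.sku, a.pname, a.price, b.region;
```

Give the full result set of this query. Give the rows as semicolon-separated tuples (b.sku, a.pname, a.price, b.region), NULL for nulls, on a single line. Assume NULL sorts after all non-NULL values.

(EZ, NULL, NULL, Central); (EZ, NULL, NULL, Central); (EZ, NULL, NULL, East); (EZ, NULL, NULL, South); (SG, NULL, NULL, East); (NULL, Chip, NULL, NULL); (NULL, Frame, 26, NULL); (NULL, Frame, 48, NULL); (NULL, Gear, 50, NULL); (NULL, Gizmo, 33, NULL); (NULL, Panel, 37, NULL); (NULL, Panel, 60, NULL)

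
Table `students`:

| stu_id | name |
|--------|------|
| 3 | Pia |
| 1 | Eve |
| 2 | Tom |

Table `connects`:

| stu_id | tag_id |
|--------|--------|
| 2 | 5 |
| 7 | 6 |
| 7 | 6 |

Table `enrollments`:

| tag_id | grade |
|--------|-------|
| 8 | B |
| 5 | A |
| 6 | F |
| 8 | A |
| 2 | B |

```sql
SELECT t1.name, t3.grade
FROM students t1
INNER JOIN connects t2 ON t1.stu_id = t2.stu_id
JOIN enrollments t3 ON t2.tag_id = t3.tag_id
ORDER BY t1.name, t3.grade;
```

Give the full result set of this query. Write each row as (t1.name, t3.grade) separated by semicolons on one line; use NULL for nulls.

(Tom, A)

Evaluate left to right. First `students t1 INNER JOIN connects t2` on stu_id: 1 row(s).
Then INNER JOIN `enrollments t3` on tag_id: keep only rows whose t2.tag_id appears in t3.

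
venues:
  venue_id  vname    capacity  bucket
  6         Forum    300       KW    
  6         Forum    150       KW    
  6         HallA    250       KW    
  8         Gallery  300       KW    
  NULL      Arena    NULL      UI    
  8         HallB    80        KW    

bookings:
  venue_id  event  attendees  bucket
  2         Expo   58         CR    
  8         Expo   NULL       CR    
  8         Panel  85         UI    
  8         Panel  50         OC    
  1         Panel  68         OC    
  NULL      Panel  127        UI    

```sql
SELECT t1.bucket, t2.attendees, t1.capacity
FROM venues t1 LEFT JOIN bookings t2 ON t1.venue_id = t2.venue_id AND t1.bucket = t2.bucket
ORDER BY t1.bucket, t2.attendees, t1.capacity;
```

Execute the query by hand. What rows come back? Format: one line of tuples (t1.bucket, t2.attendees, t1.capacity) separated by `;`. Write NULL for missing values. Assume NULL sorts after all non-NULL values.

(KW, NULL, 80); (KW, NULL, 150); (KW, NULL, 250); (KW, NULL, 300); (KW, NULL, 300); (UI, NULL, NULL)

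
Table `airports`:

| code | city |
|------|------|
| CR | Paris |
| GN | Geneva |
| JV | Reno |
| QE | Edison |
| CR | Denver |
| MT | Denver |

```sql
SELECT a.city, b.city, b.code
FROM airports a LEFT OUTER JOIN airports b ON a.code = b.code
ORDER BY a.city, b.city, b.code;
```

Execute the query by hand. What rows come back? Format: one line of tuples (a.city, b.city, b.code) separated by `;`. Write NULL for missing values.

(Denver, Denver, CR); (Denver, Denver, MT); (Denver, Paris, CR); (Edison, Edison, QE); (Geneva, Geneva, GN); (Paris, Denver, CR); (Paris, Paris, CR); (Reno, Reno, JV)

LEFT JOIN keeps every row from `airports a`; unmatched rows get NULL for `airports b`'s columns.
Matching on a.code = b.code.
Matched pairs: 8; unmatched a rows kept: 0.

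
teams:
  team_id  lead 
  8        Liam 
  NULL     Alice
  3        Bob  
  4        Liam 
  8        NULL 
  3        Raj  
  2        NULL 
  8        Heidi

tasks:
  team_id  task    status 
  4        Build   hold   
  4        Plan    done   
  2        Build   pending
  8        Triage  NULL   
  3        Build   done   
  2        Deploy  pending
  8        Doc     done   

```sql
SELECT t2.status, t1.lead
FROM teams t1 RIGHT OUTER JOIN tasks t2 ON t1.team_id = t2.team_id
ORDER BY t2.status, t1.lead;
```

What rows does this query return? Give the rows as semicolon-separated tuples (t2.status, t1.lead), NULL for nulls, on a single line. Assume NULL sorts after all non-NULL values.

(done, Bob); (done, Heidi); (done, Liam); (done, Liam); (done, Raj); (done, NULL); (hold, Liam); (pending, NULL); (pending, NULL); (NULL, Heidi); (NULL, Liam); (NULL, NULL)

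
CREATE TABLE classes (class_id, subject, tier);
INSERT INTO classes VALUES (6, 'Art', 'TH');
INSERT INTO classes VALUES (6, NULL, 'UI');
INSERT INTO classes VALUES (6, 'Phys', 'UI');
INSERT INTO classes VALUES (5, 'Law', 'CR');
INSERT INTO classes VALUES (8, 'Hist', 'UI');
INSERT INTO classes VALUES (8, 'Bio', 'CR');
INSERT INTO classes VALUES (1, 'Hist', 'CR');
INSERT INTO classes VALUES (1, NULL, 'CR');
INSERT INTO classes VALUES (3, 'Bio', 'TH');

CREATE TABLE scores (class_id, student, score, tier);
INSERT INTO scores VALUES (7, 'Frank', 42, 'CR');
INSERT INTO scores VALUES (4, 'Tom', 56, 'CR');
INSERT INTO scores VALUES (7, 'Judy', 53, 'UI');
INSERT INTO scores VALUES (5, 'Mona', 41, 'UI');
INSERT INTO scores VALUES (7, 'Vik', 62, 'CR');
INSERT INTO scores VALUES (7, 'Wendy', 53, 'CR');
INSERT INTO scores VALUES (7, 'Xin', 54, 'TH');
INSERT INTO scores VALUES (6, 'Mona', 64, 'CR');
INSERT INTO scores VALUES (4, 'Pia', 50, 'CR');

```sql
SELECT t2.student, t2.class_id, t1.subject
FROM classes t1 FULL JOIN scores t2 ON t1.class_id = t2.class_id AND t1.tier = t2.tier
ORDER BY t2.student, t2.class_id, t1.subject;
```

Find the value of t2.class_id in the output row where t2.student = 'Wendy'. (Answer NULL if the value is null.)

FULL OUTER JOIN keeps every row from both sides; unmatched rows get NULL for the other side's columns.
Matching on t1.class_id = t2.class_id AND t1.tier = t2.tier.
Matched pairs: 0; unmatched t1 rows kept: 9; unmatched t2 rows kept: 9.

7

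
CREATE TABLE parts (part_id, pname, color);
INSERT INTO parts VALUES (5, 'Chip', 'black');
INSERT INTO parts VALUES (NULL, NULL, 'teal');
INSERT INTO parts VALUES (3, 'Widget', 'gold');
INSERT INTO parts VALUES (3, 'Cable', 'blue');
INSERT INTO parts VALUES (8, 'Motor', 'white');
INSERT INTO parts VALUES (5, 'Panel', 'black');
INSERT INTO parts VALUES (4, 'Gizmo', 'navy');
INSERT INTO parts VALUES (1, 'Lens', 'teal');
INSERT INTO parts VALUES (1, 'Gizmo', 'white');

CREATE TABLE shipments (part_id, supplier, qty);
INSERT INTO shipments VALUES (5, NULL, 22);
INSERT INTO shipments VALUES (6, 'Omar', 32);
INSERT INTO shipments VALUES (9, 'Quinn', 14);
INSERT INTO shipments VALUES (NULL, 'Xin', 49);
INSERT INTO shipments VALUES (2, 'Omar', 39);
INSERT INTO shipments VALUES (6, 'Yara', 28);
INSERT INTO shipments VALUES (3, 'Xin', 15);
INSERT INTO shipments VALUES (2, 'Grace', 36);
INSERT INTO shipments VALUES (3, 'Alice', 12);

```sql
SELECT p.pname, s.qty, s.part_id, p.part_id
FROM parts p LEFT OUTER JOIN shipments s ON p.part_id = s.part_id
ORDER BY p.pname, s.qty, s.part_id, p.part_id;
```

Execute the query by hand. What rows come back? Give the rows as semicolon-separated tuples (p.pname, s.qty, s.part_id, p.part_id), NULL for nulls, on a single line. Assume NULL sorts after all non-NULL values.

(Cable, 12, 3, 3); (Cable, 15, 3, 3); (Chip, 22, 5, 5); (Gizmo, NULL, NULL, 1); (Gizmo, NULL, NULL, 4); (Lens, NULL, NULL, 1); (Motor, NULL, NULL, 8); (Panel, 22, 5, 5); (Widget, 12, 3, 3); (Widget, 15, 3, 3); (NULL, NULL, NULL, NULL)

LEFT JOIN keeps every row from `parts`; unmatched rows get NULL for `shipments`'s columns.
Matching on p.part_id = s.part_id. A NULL in a compared column never satisfies the condition.
- p row (part_id=5): matches 1 s row(s) → 1 output row(s).
- p row (part_id=NULL): no match → kept, s columns NULL.
- p row (part_id=3): matches 2 s row(s) → 2 output row(s).
- p row (part_id=3): matches 2 s row(s) → 2 output row(s).
- p row (part_id=8): no match → kept, s columns NULL.
- p row (part_id=5): matches 1 s row(s) → 1 output row(s).
- p row (part_id=4): no match → kept, s columns NULL.
- p row (part_id=1): no match → kept, s columns NULL.
- p row (part_id=1): no match → kept, s columns NULL.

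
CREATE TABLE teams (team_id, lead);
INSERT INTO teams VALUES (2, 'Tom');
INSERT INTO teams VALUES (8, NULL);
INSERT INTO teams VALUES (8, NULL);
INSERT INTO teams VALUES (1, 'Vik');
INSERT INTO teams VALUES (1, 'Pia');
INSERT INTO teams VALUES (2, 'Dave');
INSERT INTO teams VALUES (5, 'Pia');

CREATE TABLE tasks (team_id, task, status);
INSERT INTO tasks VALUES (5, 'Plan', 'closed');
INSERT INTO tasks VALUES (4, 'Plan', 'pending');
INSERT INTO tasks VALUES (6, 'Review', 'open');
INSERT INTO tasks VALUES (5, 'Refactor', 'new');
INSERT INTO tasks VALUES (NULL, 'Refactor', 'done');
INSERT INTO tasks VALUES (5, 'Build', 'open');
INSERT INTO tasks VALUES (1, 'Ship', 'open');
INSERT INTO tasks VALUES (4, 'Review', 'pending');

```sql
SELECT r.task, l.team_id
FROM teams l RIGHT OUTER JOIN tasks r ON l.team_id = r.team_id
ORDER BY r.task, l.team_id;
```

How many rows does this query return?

9

RIGHT JOIN keeps every row from `tasks`; unmatched rows get NULL for `teams`'s columns.
Matching on l.team_id = r.team_id. A NULL in a compared column never satisfies the condition.
- team_id=2: no matching r row.
- team_id=8: no matching r row.
- team_id=8: no matching r row.
- team_id=1: 1 matching r row(s), so 1 row(s) emitted.
- team_id=1: 1 matching r row(s), so 1 row(s) emitted.
- team_id=2: no matching r row.
- team_id=5: 3 matching r row(s), so 3 row(s) emitted.
- 4 row(s) from r found no l partner → padded with NULL.
Total: 5 matched + 4 padded = 9 rows.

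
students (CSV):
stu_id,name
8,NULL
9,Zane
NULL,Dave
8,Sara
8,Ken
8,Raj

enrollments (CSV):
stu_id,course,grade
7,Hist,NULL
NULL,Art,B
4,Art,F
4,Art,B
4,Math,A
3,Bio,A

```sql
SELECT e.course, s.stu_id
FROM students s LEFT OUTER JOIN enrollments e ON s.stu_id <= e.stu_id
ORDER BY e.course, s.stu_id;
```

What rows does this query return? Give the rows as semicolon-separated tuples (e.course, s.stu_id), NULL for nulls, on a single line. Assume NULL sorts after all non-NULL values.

LEFT JOIN keeps every row from `students`; unmatched rows get NULL for `enrollments`'s columns.
Matching on s.stu_id <= e.stu_id. A NULL in a compared column never satisfies the condition.
Matched pairs: 0; unmatched s rows kept: 6.

(NULL, 8); (NULL, 8); (NULL, 8); (NULL, 8); (NULL, 9); (NULL, NULL)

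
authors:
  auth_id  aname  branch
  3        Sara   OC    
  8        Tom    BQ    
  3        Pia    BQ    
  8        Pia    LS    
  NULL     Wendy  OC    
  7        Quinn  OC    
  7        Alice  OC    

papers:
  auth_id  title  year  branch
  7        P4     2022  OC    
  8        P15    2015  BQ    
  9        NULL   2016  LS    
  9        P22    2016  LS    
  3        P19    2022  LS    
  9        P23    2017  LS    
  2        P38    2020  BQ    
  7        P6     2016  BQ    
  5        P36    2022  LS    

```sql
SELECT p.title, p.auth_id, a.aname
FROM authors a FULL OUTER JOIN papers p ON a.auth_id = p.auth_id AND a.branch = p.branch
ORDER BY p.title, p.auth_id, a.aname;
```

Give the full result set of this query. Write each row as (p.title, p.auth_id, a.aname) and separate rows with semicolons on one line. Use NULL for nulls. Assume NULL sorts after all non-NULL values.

FULL OUTER JOIN keeps every row from both sides; unmatched rows get NULL for the other side's columns.
Matching on a.auth_id = p.auth_id AND a.branch = p.branch. A NULL in a compared column never satisfies the condition.
Matched pairs: 3; unmatched a rows kept: 4; unmatched p rows kept: 7.

(P15, 8, Tom); (P19, 3, NULL); (P22, 9, NULL); (P23, 9, NULL); (P36, 5, NULL); (P38, 2, NULL); (P4, 7, Alice); (P4, 7, Quinn); (P6, 7, NULL); (NULL, 9, NULL); (NULL, NULL, Pia); (NULL, NULL, Pia); (NULL, NULL, Sara); (NULL, NULL, Wendy)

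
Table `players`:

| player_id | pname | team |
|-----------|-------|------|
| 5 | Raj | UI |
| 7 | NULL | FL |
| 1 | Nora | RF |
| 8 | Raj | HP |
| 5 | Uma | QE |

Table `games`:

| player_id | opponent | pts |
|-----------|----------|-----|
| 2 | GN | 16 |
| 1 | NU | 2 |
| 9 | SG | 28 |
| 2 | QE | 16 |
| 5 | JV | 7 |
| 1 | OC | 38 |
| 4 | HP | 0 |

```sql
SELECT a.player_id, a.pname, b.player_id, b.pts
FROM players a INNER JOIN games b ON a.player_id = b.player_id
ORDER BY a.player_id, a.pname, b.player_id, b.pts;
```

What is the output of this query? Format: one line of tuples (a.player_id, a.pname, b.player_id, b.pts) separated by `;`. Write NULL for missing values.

INNER JOIN keeps only pairs where the ON condition holds.
Matching on a.player_id = b.player_id.
- player_id=5: 1 matching b row(s), so 1 row(s) emitted.
- player_id=7: no matching b row, dropped.
- player_id=1: 2 matching b row(s), so 2 row(s) emitted.
- player_id=8: no matching b row, dropped.
- player_id=5: 1 matching b row(s), so 1 row(s) emitted.
After projecting and ordering:
a.player_id | a.pname | b.player_id | b.pts
1 | Nora | 1 | 2
1 | Nora | 1 | 38
5 | Raj | 5 | 7
5 | Uma | 5 | 7

(1, Nora, 1, 2); (1, Nora, 1, 38); (5, Raj, 5, 7); (5, Uma, 5, 7)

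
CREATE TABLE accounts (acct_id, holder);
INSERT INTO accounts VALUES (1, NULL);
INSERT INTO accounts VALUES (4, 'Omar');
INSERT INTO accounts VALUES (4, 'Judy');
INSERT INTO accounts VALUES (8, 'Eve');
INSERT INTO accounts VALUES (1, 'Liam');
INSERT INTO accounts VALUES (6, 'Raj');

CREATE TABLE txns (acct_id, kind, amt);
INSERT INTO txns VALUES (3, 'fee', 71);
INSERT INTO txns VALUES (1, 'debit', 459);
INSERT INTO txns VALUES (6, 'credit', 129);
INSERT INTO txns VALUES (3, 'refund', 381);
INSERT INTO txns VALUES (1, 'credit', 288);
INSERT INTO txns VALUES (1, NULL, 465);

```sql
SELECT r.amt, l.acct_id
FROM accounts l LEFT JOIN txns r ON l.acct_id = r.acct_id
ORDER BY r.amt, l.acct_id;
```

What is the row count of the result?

LEFT JOIN keeps every row from `accounts`; unmatched rows get NULL for `txns`'s columns.
Matching on l.acct_id = r.acct_id.
Matched pairs: 7; unmatched l rows kept: 3.
Total: 7 matched + 3 padded = 10 rows.

10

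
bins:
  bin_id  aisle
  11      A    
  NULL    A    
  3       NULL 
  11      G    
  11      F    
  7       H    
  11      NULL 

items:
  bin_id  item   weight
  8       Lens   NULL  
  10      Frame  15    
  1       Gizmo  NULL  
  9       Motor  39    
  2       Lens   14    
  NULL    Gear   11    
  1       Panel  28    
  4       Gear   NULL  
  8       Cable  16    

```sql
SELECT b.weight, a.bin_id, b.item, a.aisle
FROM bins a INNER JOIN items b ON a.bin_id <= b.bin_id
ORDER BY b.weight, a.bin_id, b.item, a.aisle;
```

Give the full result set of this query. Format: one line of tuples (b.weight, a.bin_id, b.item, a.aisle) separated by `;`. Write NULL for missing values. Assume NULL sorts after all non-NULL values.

INNER JOIN keeps only pairs where the ON condition holds.
Matching on a.bin_id <= b.bin_id. A NULL in a compared column never satisfies the condition.
Matched pairs: 9.

(15, 3, Frame, NULL); (15, 7, Frame, H); (16, 3, Cable, NULL); (16, 7, Cable, H); (39, 3, Motor, NULL); (39, 7, Motor, H); (NULL, 3, Gear, NULL); (NULL, 3, Lens, NULL); (NULL, 7, Lens, H)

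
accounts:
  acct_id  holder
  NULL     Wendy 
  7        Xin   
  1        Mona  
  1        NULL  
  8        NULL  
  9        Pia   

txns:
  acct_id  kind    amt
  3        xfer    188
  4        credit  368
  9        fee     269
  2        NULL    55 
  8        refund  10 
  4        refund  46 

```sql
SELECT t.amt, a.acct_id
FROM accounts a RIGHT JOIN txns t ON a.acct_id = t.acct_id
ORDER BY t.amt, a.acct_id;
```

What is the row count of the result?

6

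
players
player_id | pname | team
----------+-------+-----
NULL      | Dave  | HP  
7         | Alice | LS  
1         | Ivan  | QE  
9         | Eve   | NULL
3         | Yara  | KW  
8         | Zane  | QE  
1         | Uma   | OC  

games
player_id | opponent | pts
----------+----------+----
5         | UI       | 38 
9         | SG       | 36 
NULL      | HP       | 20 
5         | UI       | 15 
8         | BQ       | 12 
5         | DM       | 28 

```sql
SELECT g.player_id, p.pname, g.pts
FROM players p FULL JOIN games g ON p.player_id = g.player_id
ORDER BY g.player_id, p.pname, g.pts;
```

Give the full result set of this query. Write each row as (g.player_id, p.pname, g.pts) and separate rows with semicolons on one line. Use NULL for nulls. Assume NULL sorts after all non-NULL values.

(5, NULL, 15); (5, NULL, 28); (5, NULL, 38); (8, Zane, 12); (9, Eve, 36); (NULL, Alice, NULL); (NULL, Dave, NULL); (NULL, Ivan, NULL); (NULL, Uma, NULL); (NULL, Yara, NULL); (NULL, NULL, 20)

FULL OUTER JOIN keeps every row from both sides; unmatched rows get NULL for the other side's columns.
Matching on p.player_id = g.player_id. A NULL in a compared column never satisfies the condition.
- p (player_id=NULL) has no partner → padded with NULL.
- p (player_id=7) has no partner → padded with NULL.
- p (player_id=1) has no partner → padded with NULL.
- p (player_id=9) pairs with 1 row(s) of g.
- p (player_id=3) has no partner → padded with NULL.
- p (player_id=8) pairs with 1 row(s) of g.
- p (player_id=1) has no partner → padded with NULL.
- plus 4 unmatched g row(s), each kept with NULL p columns.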